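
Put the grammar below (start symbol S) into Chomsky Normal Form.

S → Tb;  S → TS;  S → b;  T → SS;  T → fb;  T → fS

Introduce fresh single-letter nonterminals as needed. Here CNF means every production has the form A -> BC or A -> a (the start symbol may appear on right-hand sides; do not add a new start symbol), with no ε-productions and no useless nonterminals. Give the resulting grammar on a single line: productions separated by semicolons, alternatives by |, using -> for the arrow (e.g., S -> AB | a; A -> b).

S -> b | TA | TS; A -> b; B -> f; T -> BA | BS | SS

No ε-productions.
No unit productions to eliminate.
TERM: introduce A -> b, B -> f and substitute in every rule of length ≥2.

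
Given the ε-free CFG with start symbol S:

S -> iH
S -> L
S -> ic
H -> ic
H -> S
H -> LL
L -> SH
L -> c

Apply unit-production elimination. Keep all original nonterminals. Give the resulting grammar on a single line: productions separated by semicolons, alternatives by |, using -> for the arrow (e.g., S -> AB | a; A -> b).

Unit productions: H->S, S->L.
Unit pairs (A ⇒* B via units): (H,L), (H,S), (S,L).
S: inherits non-unit rules of {L, S} → SH | c | iH | ic.
H: inherits non-unit rules of {H, L, S} → LL | SH | c | iH | ic.
L: inherits non-unit rules of {L} → SH | c.

S -> c | SH | iH | ic; H -> c | LL | SH | iH | ic; L -> c | SH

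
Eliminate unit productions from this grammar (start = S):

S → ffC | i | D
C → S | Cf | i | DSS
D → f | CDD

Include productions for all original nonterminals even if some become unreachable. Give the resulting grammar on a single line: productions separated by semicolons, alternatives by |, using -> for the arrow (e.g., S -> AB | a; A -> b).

S -> f | i | CDD | ffC; C -> f | i | Cf | CDD | DSS | ffC; D -> f | CDD

Unit productions: C->S, S->D.
Unit pairs (A ⇒* B via units): (C,D), (C,S), (S,D).
S: inherits non-unit rules of {D, S} → CDD | f | ffC | i.
C: inherits non-unit rules of {C, D, S} → CDD | Cf | DSS | f | ffC | i.
D: inherits non-unit rules of {D} → CDD | f.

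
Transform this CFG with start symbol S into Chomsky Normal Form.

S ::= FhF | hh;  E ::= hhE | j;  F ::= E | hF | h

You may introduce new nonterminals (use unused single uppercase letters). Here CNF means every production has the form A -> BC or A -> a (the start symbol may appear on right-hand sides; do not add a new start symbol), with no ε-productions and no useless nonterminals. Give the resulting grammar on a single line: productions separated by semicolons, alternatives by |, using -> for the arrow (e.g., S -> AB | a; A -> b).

S -> AA | FD; A -> h; B -> AE; C -> AE; D -> AF; E -> j | AB; F -> h | j | AC | AF

No ε-productions.
After unit-elimination: S -> hh | FhF; E -> j | hhE; F -> h | j | hF | hhE.
TERM: introduce A -> h and substitute in every rule of length ≥2.
BIN: E -> AAE becomes E -> AB, B -> AE; F -> AAE becomes F -> AC, C -> AE; S -> FAF becomes S -> FD, D -> AF.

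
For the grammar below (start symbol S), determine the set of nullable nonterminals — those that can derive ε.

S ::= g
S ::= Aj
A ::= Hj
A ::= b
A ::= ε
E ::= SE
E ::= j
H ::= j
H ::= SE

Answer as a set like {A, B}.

Directly nullable (have an ε-rule): {A}.
Not nullable: E, H, S — each has a terminal in every rule's right-hand side or depends on a non-nullable symbol.

{A}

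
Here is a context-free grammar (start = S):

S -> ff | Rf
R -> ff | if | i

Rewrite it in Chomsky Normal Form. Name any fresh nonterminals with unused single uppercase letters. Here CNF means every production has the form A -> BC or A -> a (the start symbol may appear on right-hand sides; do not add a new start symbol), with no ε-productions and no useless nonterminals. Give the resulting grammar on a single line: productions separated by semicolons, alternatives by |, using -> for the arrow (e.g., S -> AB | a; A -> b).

S -> AA | RA; A -> f; B -> i; R -> i | AA | BA

No ε-productions.
No unit productions to eliminate.
TERM: introduce A -> f, B -> i and substitute in every rule of length ≥2.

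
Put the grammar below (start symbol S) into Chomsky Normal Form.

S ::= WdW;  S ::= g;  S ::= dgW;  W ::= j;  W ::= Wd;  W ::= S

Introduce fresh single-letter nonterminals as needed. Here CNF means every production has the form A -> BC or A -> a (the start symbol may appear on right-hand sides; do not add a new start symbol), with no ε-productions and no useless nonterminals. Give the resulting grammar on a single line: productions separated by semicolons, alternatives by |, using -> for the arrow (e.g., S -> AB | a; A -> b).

No ε-productions.
After unit-elimination: S -> g | WdW | dgW; W -> g | j | Wd | WdW | dgW.
TERM: introduce A -> d, B -> g and substitute in every rule of length ≥2.
BIN: S -> ABW becomes S -> AC, C -> BW; S -> WAW becomes S -> WD, D -> AW; W -> ABW becomes W -> AE, E -> BW; W -> WAW becomes W -> WF, F -> AW.

S -> g | AC | WD; A -> d; B -> g; C -> BW; D -> AW; E -> BW; F -> AW; W -> g | j | AE | WA | WF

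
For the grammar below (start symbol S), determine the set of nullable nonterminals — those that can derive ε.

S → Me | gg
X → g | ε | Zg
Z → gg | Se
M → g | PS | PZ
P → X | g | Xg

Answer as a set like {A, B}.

{P, X}

Directly nullable (have an ε-rule): {X}.
P is nullable via P -> X (every symbol on the right is already known nullable).
Not nullable: M, S, Z — each has a terminal in every rule's right-hand side or depends on a non-nullable symbol.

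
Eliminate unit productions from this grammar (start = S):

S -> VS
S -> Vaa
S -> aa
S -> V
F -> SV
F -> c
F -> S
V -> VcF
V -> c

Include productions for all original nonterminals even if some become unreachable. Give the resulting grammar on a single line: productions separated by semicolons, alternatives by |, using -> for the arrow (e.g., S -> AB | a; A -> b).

S -> c | VS | aa | Vaa | VcF; F -> c | SV | VS | aa | Vaa | VcF; V -> c | VcF

Unit productions: F->S, S->V.
Unit pairs (A ⇒* B via units): (F,S), (F,V), (S,V).
S: inherits non-unit rules of {S, V} → VS | Vaa | VcF | aa | c.
F: inherits non-unit rules of {F, S, V} → SV | VS | Vaa | VcF | aa | c.
V: inherits non-unit rules of {V} → VcF | c.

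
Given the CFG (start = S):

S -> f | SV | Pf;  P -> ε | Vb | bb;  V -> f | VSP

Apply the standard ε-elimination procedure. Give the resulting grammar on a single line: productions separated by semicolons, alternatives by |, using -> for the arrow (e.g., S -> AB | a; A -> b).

Nullable set: {P}.
S -> Pf: P nullable, giving Pf | f.
Drop P -> ε.
V -> VSP: P nullable, giving VS | VSP.
Unchanged (no nullable symbols): S -> SV; S -> f; P -> Vb; P -> bb; V -> f.

S -> f | Pf | SV; P -> Vb | bb; V -> f | VS | VSP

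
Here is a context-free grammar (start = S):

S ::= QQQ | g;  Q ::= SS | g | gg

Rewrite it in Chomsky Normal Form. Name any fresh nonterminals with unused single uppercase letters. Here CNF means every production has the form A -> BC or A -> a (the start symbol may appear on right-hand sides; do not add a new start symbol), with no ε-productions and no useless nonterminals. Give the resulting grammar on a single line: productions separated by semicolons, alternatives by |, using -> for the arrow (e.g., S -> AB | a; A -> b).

S -> g | QB; A -> g; B -> QQ; Q -> g | AA | SS

No ε-productions.
No unit productions to eliminate.
TERM: introduce A -> g and substitute in every rule of length ≥2.
BIN: S -> QQQ becomes S -> QB, B -> QQ.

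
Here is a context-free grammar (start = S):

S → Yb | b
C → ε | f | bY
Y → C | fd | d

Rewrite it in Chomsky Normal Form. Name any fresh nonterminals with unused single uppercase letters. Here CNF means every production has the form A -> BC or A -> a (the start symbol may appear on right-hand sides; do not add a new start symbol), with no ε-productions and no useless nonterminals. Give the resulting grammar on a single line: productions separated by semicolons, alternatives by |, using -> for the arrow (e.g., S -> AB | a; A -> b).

S -> b | YA; A -> b; B -> f; D -> d; Y -> b | d | f | AY | BD

Nullable: {C, Y}; after ε-elimination: S -> b | Yb; C -> b | f | bY; Y -> C | d | fd.
After unit-elimination: S -> b | Yb; C -> b | f | bY; Y -> b | d | f | bY | fd.
TERM: introduce A -> b, D -> d, B -> f and substitute in every rule of length ≥2.
Drop unreachable/unproductive: C.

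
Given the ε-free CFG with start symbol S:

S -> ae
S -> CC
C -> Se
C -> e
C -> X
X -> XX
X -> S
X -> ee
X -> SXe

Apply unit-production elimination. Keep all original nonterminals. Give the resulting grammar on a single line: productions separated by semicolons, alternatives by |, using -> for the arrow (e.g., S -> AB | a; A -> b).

Unit productions: C->X, X->S.
Unit pairs (A ⇒* B via units): (C,S), (C,X), (X,S).
S: inherits non-unit rules of {S} → CC | ae.
C: inherits non-unit rules of {C, S, X} → CC | SXe | Se | XX | ae | e | ee.
X: inherits non-unit rules of {S, X} → CC | SXe | XX | ae | ee.

S -> CC | ae; C -> e | CC | Se | XX | ae | ee | SXe; X -> CC | XX | ae | ee | SXe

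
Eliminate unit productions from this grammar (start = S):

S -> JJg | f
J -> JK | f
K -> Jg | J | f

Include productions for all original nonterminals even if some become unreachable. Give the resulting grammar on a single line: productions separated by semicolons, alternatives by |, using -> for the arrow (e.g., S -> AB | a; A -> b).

S -> f | JJg; J -> f | JK; K -> f | JK | Jg

Unit productions: K->J.
Unit pairs (A ⇒* B via units): (K,J).
S: inherits non-unit rules of {S} → JJg | f.
J: inherits non-unit rules of {J} → JK | f.
K: inherits non-unit rules of {J, K} → JK | Jg | f.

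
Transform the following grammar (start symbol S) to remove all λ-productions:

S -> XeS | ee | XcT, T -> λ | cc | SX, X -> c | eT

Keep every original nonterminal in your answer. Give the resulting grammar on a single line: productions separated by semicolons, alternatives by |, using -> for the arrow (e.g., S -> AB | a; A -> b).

S -> Xc | ee | XcT | XeS; T -> SX | cc; X -> c | e | eT

Nullable set: {T}.
S -> XcT: T nullable, giving Xc | XcT.
Drop T -> λ.
X -> eT: T nullable, giving e | eT.
Unchanged (no nullable symbols): S -> XeS; S -> ee; T -> SX; T -> cc; X -> c.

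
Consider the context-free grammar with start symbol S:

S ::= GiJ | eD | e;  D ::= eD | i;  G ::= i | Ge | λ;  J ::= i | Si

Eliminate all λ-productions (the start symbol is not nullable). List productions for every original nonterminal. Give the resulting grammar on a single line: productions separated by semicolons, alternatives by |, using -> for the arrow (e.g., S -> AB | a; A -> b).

Nullable set: {G}.
S -> GiJ: G nullable, giving GiJ | iJ.
Drop G -> λ.
G -> Ge: G nullable, giving Ge | e.
Unchanged (no nullable symbols): S -> e; S -> eD; D -> eD; D -> i; G -> i; J -> Si; J -> i.

S -> e | eD | iJ | GiJ; D -> i | eD; G -> e | i | Ge; J -> i | Si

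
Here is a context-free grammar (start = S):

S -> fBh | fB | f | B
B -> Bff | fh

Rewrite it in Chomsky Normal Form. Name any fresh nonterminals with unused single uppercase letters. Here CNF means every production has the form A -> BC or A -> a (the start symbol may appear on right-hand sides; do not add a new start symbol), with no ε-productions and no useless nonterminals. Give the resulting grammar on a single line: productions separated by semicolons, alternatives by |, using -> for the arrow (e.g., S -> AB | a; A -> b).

No ε-productions.
After unit-elimination: S -> f | fB | fh | Bff | fBh; B -> fh | Bff.
TERM: introduce A -> f, C -> h and substitute in every rule of length ≥2.
BIN: B -> BAA becomes B -> BD, D -> AA; S -> ABC becomes S -> AE, E -> BC; S -> BAA becomes S -> BF, F -> AA.

S -> f | AB | AC | AE | BF; A -> f; B -> AC | BD; C -> h; D -> AA; E -> BC; F -> AA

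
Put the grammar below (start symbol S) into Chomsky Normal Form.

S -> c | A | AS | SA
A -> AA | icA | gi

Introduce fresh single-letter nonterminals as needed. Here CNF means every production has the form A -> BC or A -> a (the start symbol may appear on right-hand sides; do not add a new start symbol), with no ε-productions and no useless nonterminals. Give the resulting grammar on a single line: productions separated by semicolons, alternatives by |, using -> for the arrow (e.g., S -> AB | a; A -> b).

S -> c | AA | AS | BC | CF | SA; A -> AA | BC | CE; B -> g; C -> i; D -> c; E -> DA; F -> DA

No ε-productions.
After unit-elimination: S -> c | AA | AS | SA | gi | icA; A -> AA | gi | icA.
TERM: introduce D -> c, B -> g, C -> i and substitute in every rule of length ≥2.
BIN: A -> CDA becomes A -> CE, E -> DA; S -> CDA becomes S -> CF, F -> DA.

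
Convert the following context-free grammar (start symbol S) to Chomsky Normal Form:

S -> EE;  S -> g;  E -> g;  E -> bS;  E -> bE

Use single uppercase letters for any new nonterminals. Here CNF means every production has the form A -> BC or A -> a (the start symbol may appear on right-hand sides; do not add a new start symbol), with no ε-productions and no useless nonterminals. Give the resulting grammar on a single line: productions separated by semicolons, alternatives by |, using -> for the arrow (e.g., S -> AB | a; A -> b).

S -> g | EE; A -> b; E -> g | AE | AS

No ε-productions.
No unit productions to eliminate.
TERM: introduce A -> b and substitute in every rule of length ≥2.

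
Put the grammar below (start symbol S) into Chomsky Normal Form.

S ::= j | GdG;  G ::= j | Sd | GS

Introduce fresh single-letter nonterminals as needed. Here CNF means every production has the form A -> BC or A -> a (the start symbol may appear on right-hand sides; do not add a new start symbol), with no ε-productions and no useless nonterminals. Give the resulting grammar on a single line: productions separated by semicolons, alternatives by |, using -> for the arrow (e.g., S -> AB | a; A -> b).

S -> j | GB; A -> d; B -> AG; G -> j | GS | SA

No ε-productions.
No unit productions to eliminate.
TERM: introduce A -> d and substitute in every rule of length ≥2.
BIN: S -> GAG becomes S -> GB, B -> AG.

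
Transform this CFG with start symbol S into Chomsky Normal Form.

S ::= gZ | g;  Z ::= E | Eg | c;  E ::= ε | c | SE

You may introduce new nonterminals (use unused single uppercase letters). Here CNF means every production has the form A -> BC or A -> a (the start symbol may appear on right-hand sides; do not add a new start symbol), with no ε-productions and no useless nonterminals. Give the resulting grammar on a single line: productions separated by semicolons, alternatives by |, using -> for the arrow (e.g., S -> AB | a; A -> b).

S -> g | AZ; A -> g; E -> c | g | AZ | SE; Z -> c | g | AZ | EA | SE

Nullable: {E, Z}; after ε-elimination: S -> g | gZ; E -> S | c | SE; Z -> E | c | g | Eg.
After unit-elimination: S -> g | gZ; E -> c | g | SE | gZ; Z -> c | g | Eg | SE | gZ.
TERM: introduce A -> g and substitute in every rule of length ≥2.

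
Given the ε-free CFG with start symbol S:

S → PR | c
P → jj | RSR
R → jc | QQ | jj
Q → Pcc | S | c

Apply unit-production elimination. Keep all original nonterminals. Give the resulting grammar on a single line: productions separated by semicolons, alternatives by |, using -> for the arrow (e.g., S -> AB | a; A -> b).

Unit productions: Q->S.
Unit pairs (A ⇒* B via units): (Q,S).
S: inherits non-unit rules of {S} → PR | c.
P: inherits non-unit rules of {P} → RSR | jj.
Q: inherits non-unit rules of {Q, S} → PR | Pcc | c.
R: inherits non-unit rules of {R} → QQ | jc | jj.

S -> c | PR; P -> jj | RSR; Q -> c | PR | Pcc; R -> QQ | jc | jj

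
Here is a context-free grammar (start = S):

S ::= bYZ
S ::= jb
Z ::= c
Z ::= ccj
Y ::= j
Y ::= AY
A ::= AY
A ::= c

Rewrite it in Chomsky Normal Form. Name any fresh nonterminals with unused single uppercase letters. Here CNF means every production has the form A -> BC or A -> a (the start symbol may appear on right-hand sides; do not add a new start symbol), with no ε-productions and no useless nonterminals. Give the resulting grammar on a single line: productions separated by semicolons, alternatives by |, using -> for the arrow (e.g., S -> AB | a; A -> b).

S -> BE | CB; A -> c | AY; B -> b; C -> j; D -> c; E -> YZ; F -> DC; Y -> j | AY; Z -> c | DF

No ε-productions.
No unit productions to eliminate.
TERM: introduce B -> b, D -> c, C -> j and substitute in every rule of length ≥2.
BIN: S -> BYZ becomes S -> BE, E -> YZ; Z -> DDC becomes Z -> DF, F -> DC.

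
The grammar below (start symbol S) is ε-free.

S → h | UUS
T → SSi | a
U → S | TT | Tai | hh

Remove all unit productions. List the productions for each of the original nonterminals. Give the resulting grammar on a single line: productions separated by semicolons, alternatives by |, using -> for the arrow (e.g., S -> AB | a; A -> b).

Unit productions: U->S.
Unit pairs (A ⇒* B via units): (U,S).
S: inherits non-unit rules of {S} → UUS | h.
T: inherits non-unit rules of {T} → SSi | a.
U: inherits non-unit rules of {S, U} → TT | Tai | UUS | h | hh.

S -> h | UUS; T -> a | SSi; U -> h | TT | hh | Tai | UUS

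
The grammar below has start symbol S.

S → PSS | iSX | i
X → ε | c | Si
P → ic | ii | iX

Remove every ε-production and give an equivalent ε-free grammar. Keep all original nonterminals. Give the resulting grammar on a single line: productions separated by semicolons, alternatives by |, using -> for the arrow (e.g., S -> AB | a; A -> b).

S -> i | iS | PSS | iSX; P -> i | iX | ic | ii; X -> c | Si

Nullable set: {X}.
S -> iSX: X nullable, giving iS | iSX.
P -> iX: X nullable, giving i | iX.
Drop X -> ε.
Unchanged (no nullable symbols): S -> PSS; S -> i; P -> ic; P -> ii; X -> Si; X -> c.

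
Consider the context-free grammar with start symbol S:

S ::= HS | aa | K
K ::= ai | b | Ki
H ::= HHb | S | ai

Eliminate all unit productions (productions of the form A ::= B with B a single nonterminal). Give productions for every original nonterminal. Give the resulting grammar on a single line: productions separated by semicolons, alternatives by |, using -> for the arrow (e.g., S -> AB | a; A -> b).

S -> b | HS | Ki | aa | ai; H -> b | HS | Ki | aa | ai | HHb; K -> b | Ki | ai

Unit productions: H->S, S->K.
Unit pairs (A ⇒* B via units): (H,K), (H,S), (S,K).
S: inherits non-unit rules of {K, S} → HS | Ki | aa | ai | b.
H: inherits non-unit rules of {H, K, S} → HHb | HS | Ki | aa | ai | b.
K: inherits non-unit rules of {K} → Ki | ai | b.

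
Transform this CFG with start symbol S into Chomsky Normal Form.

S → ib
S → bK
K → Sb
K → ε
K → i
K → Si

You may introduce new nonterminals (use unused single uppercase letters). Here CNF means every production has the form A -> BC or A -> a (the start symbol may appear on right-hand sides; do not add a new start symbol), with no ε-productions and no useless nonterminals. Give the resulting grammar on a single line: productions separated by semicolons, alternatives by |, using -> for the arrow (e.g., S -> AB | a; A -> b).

S -> b | AK | BA; A -> b; B -> i; K -> i | SA | SB

Nullable: {K}; after ε-elimination: S -> b | bK | ib; K -> i | Sb | Si.
No unit productions to eliminate.
TERM: introduce A -> b, B -> i and substitute in every rule of length ≥2.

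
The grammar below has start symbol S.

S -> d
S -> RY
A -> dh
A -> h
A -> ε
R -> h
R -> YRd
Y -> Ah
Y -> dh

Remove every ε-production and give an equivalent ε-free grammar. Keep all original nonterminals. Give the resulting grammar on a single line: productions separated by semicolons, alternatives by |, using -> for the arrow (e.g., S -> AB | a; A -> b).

S -> d | RY; A -> h | dh; R -> h | YRd; Y -> h | Ah | dh

Nullable set: {A}.
Drop A -> ε.
Y -> Ah: A nullable, giving Ah | h.
Unchanged (no nullable symbols): S -> RY; S -> d; A -> dh; A -> h; R -> YRd; R -> h; Y -> dh.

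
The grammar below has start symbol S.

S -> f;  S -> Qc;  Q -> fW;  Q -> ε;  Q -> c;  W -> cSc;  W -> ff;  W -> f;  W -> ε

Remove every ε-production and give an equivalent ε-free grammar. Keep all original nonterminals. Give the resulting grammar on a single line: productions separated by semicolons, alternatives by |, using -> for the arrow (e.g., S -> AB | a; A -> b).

Nullable set: {Q, W}.
S -> Qc: Q nullable, giving Qc | c.
Drop Q -> ε.
Q -> fW: W nullable, giving f | fW.
Drop W -> ε.
Unchanged (no nullable symbols): S -> f; Q -> c; W -> cSc; W -> f; W -> ff.

S -> c | f | Qc; Q -> c | f | fW; W -> f | ff | cSc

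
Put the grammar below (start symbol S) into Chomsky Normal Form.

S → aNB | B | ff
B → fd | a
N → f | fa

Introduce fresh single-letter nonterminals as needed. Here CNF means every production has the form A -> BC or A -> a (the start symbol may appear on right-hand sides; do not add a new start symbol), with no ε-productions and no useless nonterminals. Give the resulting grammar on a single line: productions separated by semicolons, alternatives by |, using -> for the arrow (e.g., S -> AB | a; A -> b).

S -> a | AA | AC | DE; A -> f; B -> a | AC; C -> d; D -> a; E -> NB; N -> f | AD

No ε-productions.
After unit-elimination: S -> a | fd | ff | aNB; B -> a | fd; N -> f | fa.
TERM: introduce D -> a, C -> d, A -> f and substitute in every rule of length ≥2.
BIN: S -> DNB becomes S -> DE, E -> NB.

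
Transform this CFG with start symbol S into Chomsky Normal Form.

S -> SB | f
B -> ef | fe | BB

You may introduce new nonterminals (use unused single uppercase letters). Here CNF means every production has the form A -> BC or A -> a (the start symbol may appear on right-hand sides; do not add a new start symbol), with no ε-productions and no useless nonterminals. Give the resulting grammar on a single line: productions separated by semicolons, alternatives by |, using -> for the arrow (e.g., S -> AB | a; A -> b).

No ε-productions.
No unit productions to eliminate.
TERM: introduce A -> e, C -> f and substitute in every rule of length ≥2.

S -> f | SB; A -> e; B -> AC | BB | CA; C -> f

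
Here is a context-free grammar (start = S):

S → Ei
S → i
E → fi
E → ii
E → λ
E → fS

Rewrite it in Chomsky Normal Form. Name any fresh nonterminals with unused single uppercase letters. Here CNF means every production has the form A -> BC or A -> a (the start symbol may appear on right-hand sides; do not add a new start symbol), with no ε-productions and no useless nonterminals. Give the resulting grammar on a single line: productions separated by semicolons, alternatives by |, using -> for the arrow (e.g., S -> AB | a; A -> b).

S -> i | EB; A -> f; B -> i; E -> AB | AS | BB

Nullable: {E}; after ε-elimination: S -> i | Ei; E -> fS | fi | ii.
No unit productions to eliminate.
TERM: introduce A -> f, B -> i and substitute in every rule of length ≥2.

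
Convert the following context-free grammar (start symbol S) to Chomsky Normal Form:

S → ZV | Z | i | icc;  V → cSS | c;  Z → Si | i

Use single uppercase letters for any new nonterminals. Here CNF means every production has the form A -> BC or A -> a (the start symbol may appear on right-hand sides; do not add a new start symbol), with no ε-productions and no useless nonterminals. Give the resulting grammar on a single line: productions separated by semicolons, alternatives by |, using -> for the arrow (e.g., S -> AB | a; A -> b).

S -> i | AC | SA | ZV; A -> i; B -> c; C -> BB; D -> SS; V -> c | BD; Z -> i | SA

No ε-productions.
After unit-elimination: S -> i | Si | ZV | icc; V -> c | cSS; Z -> i | Si.
TERM: introduce B -> c, A -> i and substitute in every rule of length ≥2.
BIN: S -> ABB becomes S -> AC, C -> BB; V -> BSS becomes V -> BD, D -> SS.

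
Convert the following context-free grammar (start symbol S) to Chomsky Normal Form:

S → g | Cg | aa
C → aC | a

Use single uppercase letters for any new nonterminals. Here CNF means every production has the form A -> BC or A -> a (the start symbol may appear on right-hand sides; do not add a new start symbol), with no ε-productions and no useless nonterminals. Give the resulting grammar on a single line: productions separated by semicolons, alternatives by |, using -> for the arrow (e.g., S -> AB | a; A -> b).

No ε-productions.
No unit productions to eliminate.
TERM: introduce A -> a, B -> g and substitute in every rule of length ≥2.

S -> g | AA | CB; A -> a; B -> g; C -> a | AC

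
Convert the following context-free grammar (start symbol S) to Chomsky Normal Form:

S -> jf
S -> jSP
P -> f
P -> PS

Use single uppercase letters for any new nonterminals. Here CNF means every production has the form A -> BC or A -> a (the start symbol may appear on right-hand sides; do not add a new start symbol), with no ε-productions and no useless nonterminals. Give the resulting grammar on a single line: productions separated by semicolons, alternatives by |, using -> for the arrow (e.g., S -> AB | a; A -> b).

S -> AB | AC; A -> j; B -> f; C -> SP; P -> f | PS

No ε-productions.
No unit productions to eliminate.
TERM: introduce B -> f, A -> j and substitute in every rule of length ≥2.
BIN: S -> ASP becomes S -> AC, C -> SP.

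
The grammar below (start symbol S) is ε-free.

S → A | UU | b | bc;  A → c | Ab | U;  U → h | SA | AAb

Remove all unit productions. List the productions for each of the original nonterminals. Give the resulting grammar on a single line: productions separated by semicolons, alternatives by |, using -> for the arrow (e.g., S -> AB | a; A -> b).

Unit productions: A->U, S->A.
Unit pairs (A ⇒* B via units): (A,U), (S,A), (S,U).
S: inherits non-unit rules of {A, S, U} → AAb | Ab | SA | UU | b | bc | c | h.
A: inherits non-unit rules of {A, U} → AAb | Ab | SA | c | h.
U: inherits non-unit rules of {U} → AAb | SA | h.

S -> b | c | h | Ab | SA | UU | bc | AAb; A -> c | h | Ab | SA | AAb; U -> h | SA | AAb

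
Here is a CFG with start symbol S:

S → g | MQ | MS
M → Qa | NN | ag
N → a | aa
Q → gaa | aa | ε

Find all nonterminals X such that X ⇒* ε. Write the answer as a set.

{Q}

Directly nullable (have an ε-rule): {Q}.
Not nullable: M, N, S — each has a terminal in every rule's right-hand side or depends on a non-nullable symbol.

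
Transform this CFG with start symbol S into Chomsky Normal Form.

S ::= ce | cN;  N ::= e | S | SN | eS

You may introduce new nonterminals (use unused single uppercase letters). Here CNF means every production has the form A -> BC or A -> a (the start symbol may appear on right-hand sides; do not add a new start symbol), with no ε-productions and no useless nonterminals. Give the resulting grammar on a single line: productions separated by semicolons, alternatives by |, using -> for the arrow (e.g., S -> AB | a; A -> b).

S -> AB | AN; A -> c; B -> e; N -> e | AB | AN | BS | SN

No ε-productions.
After unit-elimination: S -> cN | ce; N -> e | SN | cN | ce | eS.
TERM: introduce A -> c, B -> e and substitute in every rule of length ≥2.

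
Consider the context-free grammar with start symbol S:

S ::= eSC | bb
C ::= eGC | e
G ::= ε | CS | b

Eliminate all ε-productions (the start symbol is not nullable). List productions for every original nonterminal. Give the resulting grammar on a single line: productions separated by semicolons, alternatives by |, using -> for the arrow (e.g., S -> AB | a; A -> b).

Nullable set: {G}.
C -> eGC: G nullable, giving eC | eGC.
Drop G -> ε.
Unchanged (no nullable symbols): S -> bb; S -> eSC; C -> e; G -> CS; G -> b.

S -> bb | eSC; C -> e | eC | eGC; G -> b | CS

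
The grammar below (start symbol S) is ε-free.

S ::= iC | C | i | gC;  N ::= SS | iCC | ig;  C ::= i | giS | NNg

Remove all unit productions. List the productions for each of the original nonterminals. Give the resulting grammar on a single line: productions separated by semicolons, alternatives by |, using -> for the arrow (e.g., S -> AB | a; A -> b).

S -> i | gC | iC | NNg | giS; C -> i | NNg | giS; N -> SS | ig | iCC

Unit productions: S->C.
Unit pairs (A ⇒* B via units): (S,C).
S: inherits non-unit rules of {C, S} → NNg | gC | giS | i | iC.
C: inherits non-unit rules of {C} → NNg | giS | i.
N: inherits non-unit rules of {N} → SS | iCC | ig.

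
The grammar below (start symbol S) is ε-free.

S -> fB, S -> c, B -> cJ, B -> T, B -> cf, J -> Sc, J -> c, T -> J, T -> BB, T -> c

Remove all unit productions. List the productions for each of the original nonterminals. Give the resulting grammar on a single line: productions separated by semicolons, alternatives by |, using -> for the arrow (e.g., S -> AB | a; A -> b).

S -> c | fB; B -> c | BB | Sc | cJ | cf; J -> c | Sc; T -> c | BB | Sc

Unit productions: B->T, T->J.
Unit pairs (A ⇒* B via units): (B,J), (B,T), (T,J).
S: inherits non-unit rules of {S} → c | fB.
B: inherits non-unit rules of {B, J, T} → BB | Sc | c | cJ | cf.
J: inherits non-unit rules of {J} → Sc | c.
T: inherits non-unit rules of {J, T} → BB | Sc | c.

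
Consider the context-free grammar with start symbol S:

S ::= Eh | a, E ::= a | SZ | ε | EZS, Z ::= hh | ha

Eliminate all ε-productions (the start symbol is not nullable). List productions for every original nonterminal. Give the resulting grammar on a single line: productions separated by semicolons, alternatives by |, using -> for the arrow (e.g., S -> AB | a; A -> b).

Nullable set: {E}.
S -> Eh: E nullable, giving Eh | h.
Drop E -> ε.
E -> EZS: E nullable, giving EZS | ZS.
Unchanged (no nullable symbols): S -> a; E -> SZ; E -> a; Z -> ha; Z -> hh.

S -> a | h | Eh; E -> a | SZ | ZS | EZS; Z -> ha | hh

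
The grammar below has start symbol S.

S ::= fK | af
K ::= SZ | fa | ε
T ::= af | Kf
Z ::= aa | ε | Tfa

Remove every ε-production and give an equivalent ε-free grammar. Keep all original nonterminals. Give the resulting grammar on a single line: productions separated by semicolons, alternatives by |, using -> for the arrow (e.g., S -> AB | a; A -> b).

S -> f | af | fK; K -> S | SZ | fa; T -> f | Kf | af; Z -> aa | Tfa

Nullable set: {K, Z}.
S -> fK: K nullable, giving f | fK.
Drop K -> ε.
K -> SZ: Z nullable, giving S | SZ.
T -> Kf: K nullable, giving Kf | f.
Drop Z -> ε.
Unchanged (no nullable symbols): S -> af; K -> fa; T -> af; Z -> Tfa; Z -> aa.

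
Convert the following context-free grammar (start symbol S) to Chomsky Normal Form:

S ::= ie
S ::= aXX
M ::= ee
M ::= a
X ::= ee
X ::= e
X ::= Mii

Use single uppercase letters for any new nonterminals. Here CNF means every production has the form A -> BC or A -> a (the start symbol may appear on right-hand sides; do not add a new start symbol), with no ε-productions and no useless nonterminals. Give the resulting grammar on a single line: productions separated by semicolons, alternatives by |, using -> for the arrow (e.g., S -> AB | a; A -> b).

S -> BD | CA; A -> e; B -> a; C -> i; D -> XX; E -> CC; M -> a | AA; X -> e | AA | ME

No ε-productions.
No unit productions to eliminate.
TERM: introduce B -> a, A -> e, C -> i and substitute in every rule of length ≥2.
BIN: S -> BXX becomes S -> BD, D -> XX; X -> MCC becomes X -> ME, E -> CC.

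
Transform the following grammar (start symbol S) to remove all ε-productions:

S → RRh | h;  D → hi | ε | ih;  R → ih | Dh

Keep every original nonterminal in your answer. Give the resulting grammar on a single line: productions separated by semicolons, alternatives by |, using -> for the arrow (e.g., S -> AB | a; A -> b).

S -> h | RRh; D -> hi | ih; R -> h | Dh | ih

Nullable set: {D}.
Drop D -> ε.
R -> Dh: D nullable, giving Dh | h.
Unchanged (no nullable symbols): S -> RRh; S -> h; D -> hi; D -> ih; R -> ih.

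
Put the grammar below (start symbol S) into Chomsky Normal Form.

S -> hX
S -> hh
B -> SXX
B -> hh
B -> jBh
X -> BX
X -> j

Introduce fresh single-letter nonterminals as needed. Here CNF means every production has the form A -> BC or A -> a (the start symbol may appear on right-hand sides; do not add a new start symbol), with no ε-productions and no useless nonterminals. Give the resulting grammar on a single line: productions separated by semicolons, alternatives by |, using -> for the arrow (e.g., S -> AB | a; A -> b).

S -> AA | AX; A -> h; B -> AA | CD | SE; C -> j; D -> BA; E -> XX; X -> j | BX

No ε-productions.
No unit productions to eliminate.
TERM: introduce A -> h, C -> j and substitute in every rule of length ≥2.
BIN: B -> CBA becomes B -> CD, D -> BA; B -> SXX becomes B -> SE, E -> XX.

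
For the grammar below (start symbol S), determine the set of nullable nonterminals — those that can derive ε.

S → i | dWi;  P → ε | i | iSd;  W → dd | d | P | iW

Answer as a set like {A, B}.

Directly nullable (have an ε-rule): {P}.
W is nullable via W -> P (every symbol on the right is already known nullable).
Not nullable: S — each has a terminal in every rule's right-hand side or depends on a non-nullable symbol.

{P, W}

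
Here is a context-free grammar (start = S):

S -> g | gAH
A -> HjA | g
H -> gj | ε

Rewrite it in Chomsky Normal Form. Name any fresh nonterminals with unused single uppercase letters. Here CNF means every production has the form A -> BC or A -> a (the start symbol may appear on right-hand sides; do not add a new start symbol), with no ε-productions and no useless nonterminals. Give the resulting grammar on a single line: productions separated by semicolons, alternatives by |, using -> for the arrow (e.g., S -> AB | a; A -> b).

Nullable: {H}; after ε-elimination: S -> g | gA | gAH; A -> g | jA | HjA; H -> gj.
No unit productions to eliminate.
TERM: introduce C -> g, B -> j and substitute in every rule of length ≥2.
BIN: A -> HBA becomes A -> HD, D -> BA; S -> CAH becomes S -> CE, E -> AH.

S -> g | CA | CE; A -> g | BA | HD; B -> j; C -> g; D -> BA; E -> AH; H -> CB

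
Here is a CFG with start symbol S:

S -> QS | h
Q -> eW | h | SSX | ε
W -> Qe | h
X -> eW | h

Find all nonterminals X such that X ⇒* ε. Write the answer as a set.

{Q}

Directly nullable (have an ε-rule): {Q}.
Not nullable: S, W, X — each has a terminal in every rule's right-hand side or depends on a non-nullable symbol.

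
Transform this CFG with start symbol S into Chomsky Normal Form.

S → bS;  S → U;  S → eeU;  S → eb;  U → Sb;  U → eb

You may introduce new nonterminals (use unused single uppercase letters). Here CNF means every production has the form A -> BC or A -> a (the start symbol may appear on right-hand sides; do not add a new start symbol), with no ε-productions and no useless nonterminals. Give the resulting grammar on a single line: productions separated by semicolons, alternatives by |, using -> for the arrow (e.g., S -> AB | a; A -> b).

No ε-productions.
After unit-elimination: S -> Sb | bS | eb | eeU; U -> Sb | eb.
TERM: introduce A -> b, B -> e and substitute in every rule of length ≥2.
BIN: S -> BBU becomes S -> BC, C -> BU.

S -> AS | BA | BC | SA; A -> b; B -> e; C -> BU; U -> BA | SA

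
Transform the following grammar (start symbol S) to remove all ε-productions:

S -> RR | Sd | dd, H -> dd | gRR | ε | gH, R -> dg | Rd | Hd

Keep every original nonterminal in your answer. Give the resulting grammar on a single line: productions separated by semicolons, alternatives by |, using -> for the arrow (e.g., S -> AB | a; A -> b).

Nullable set: {H}.
Drop H -> ε.
H -> gH: H nullable, giving g | gH.
R -> Hd: H nullable, giving Hd | d.
Unchanged (no nullable symbols): S -> RR; S -> Sd; S -> dd; H -> dd; H -> gRR; R -> Rd; R -> dg.

S -> RR | Sd | dd; H -> g | dd | gH | gRR; R -> d | Hd | Rd | dg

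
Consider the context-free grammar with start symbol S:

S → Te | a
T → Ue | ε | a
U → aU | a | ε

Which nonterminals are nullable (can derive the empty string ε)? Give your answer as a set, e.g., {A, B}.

{T, U}

Directly nullable (have an ε-rule): {T, U}.
Not nullable: S — each has a terminal in every rule's right-hand side or depends on a non-nullable symbol.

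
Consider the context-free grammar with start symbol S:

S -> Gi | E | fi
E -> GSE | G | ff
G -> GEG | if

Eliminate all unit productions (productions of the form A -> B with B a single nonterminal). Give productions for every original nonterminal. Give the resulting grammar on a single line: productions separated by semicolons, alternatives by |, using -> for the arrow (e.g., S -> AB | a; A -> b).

S -> Gi | ff | fi | if | GEG | GSE; E -> ff | if | GEG | GSE; G -> if | GEG

Unit productions: E->G, S->E.
Unit pairs (A ⇒* B via units): (E,G), (S,E), (S,G).
S: inherits non-unit rules of {E, G, S} → GEG | GSE | Gi | ff | fi | if.
E: inherits non-unit rules of {E, G} → GEG | GSE | ff | if.
G: inherits non-unit rules of {G} → GEG | if.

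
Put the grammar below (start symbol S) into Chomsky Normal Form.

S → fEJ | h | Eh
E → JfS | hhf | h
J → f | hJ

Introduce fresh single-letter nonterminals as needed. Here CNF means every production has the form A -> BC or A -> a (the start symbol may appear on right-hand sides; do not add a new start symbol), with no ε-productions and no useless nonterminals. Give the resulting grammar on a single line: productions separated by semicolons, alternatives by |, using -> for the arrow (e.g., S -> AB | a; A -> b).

No ε-productions.
No unit productions to eliminate.
TERM: introduce A -> f, B -> h and substitute in every rule of length ≥2.
BIN: E -> BBA becomes E -> BC, C -> BA; E -> JAS becomes E -> JD, D -> AS; S -> AEJ becomes S -> AF, F -> EJ.

S -> h | AF | EB; A -> f; B -> h; C -> BA; D -> AS; E -> h | BC | JD; F -> EJ; J -> f | BJ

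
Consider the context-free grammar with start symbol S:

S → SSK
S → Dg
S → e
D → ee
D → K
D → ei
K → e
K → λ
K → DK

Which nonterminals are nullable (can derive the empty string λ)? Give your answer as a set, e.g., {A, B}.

{D, K}

Directly nullable (have an ε-rule): {K}.
D is nullable via D -> K (every symbol on the right is already known nullable).
Not nullable: S — each has a terminal in every rule's right-hand side or depends on a non-nullable symbol.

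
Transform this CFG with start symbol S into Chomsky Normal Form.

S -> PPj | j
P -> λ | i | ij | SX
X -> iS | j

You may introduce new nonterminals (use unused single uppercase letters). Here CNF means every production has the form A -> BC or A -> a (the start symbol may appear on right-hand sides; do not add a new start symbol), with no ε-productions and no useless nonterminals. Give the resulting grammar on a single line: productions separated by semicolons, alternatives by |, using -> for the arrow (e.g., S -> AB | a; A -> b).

S -> j | PB | PC; A -> i; B -> j; C -> PB; P -> i | AB | SX; X -> j | AS

Nullable: {P}; after ε-elimination: S -> j | Pj | PPj; P -> i | SX | ij; X -> j | iS.
No unit productions to eliminate.
TERM: introduce A -> i, B -> j and substitute in every rule of length ≥2.
BIN: S -> PPB becomes S -> PC, C -> PB.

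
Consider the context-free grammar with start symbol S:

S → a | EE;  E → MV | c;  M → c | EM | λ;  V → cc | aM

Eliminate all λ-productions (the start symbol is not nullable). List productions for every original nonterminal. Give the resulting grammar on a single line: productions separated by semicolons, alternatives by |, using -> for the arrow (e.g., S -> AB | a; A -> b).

Nullable set: {M}.
E -> MV: M nullable, giving MV | V.
Drop M -> λ.
M -> EM: M nullable, giving E | EM.
V -> aM: M nullable, giving a | aM.
Unchanged (no nullable symbols): S -> EE; S -> a; E -> c; M -> c; V -> cc.

S -> a | EE; E -> V | c | MV; M -> E | c | EM; V -> a | aM | cc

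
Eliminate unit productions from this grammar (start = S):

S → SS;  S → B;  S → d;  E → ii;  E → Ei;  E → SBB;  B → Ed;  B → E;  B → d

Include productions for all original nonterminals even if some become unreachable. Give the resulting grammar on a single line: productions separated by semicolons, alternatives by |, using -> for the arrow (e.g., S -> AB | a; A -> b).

Unit productions: B->E, S->B.
Unit pairs (A ⇒* B via units): (B,E), (S,B), (S,E).
S: inherits non-unit rules of {B, E, S} → Ed | Ei | SBB | SS | d | ii.
B: inherits non-unit rules of {B, E} → Ed | Ei | SBB | d | ii.
E: inherits non-unit rules of {E} → Ei | SBB | ii.

S -> d | Ed | Ei | SS | ii | SBB; B -> d | Ed | Ei | ii | SBB; E -> Ei | ii | SBB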